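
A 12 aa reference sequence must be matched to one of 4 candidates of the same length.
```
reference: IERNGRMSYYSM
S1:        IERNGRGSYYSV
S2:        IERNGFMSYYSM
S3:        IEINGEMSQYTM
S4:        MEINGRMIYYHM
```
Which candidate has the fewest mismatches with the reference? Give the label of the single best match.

S2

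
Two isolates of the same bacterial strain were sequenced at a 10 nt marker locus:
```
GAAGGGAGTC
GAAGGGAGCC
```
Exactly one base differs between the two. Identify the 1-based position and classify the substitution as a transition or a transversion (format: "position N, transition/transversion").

Position 9 changes T→C. T is a pyrimidine and C is a pyrimidine, so this is a transition.

position 9, transition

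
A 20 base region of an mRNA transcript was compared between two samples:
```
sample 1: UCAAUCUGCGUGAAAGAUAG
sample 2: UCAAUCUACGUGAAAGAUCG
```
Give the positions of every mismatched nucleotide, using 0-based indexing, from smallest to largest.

Scanning 0-based: 7: G/A; 18: A/C.

7, 18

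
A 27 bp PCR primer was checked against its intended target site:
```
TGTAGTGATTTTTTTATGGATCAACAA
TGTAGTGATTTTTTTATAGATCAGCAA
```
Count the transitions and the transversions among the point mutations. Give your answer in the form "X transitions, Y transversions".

2 transitions, 0 transversions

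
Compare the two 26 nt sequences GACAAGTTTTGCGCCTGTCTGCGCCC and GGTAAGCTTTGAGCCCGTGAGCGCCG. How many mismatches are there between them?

8

Comparing position by position, 8 bases differ: 2 (A/G), 3 (C/T), 7 (T/C), 12 (C/A), 16 (T/C), 19 (C/G), 20 (T/A), 26 (C/G).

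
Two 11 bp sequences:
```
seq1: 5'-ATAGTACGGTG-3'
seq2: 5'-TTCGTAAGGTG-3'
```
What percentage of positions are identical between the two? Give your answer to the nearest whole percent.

73%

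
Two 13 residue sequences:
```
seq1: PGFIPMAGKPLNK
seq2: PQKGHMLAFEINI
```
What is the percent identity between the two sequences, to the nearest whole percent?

23%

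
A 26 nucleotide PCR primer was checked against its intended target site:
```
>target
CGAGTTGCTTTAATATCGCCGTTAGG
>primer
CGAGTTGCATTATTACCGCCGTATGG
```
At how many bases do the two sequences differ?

The sequences differ at bases 9, 13, 16, 23, 24 (1-based) — 5 in total.

5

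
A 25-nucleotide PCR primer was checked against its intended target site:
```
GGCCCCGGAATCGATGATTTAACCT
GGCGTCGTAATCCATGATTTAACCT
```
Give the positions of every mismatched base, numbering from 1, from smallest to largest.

Scanning 1-based: 4: C/G; 5: C/T; 8: G/T; 13: G/C.

4, 5, 8, 13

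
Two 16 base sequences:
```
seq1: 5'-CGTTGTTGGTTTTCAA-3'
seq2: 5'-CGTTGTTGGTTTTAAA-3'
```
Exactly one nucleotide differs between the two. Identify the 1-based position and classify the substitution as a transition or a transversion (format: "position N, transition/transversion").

position 14, transversion

The sequences differ only at position 14: C→A (pyrimidine→purine), a transversion.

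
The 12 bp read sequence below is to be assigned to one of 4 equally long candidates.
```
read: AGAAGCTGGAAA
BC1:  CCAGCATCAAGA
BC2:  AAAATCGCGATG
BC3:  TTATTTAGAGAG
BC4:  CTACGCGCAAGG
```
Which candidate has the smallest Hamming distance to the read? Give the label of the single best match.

Hamming distances to read — BC1: 8; BC2: 6; BC3: 9; BC4: 8.
Smallest is BC2 with 6 mismatches.

BC2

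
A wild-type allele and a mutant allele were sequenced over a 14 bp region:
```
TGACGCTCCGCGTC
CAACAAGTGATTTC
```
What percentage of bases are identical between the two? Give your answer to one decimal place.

10 positions differ (1, 2, 5, 6, 7, 8, 9, 10, 11, 12), so 4 of 14 match: 4/14 = 28.57%.

28.6%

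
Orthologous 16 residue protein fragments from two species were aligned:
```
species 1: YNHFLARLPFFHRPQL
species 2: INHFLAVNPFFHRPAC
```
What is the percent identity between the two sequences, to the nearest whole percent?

5 positions differ (1, 7, 8, 15, 16), so 11 of 16 match: 11/16 = 68.75%.

69%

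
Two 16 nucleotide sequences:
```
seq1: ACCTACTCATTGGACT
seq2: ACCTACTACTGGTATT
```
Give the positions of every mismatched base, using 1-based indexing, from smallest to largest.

8, 9, 11, 13, 15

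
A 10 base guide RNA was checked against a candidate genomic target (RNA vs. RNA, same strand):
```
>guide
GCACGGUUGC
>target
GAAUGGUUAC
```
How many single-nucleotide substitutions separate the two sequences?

Comparing position by position, 3 positions differ: 2 (C/A), 4 (C/U), 9 (G/A).

3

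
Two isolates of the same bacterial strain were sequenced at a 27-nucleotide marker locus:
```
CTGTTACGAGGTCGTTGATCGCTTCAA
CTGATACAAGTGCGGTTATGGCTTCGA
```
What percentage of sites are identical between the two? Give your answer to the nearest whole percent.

Mismatches at positions 4, 8, 11, 12, 15, 17, 20, 26 (1-based): 8 of 27.
Identical positions: 19/27 = 70.37% → 70%.

70%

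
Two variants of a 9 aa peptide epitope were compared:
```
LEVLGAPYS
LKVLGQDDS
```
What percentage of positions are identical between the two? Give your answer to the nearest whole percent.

4 positions differ (2, 6, 7, 8), so 5 of 9 match: 5/9 = 55.56%.

56%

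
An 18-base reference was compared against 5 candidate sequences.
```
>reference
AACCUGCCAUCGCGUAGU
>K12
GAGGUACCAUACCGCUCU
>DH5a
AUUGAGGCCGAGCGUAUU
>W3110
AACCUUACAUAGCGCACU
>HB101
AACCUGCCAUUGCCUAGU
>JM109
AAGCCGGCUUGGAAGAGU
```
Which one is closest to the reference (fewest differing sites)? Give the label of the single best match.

K12 differs at 9 sites; DH5a differs at 9 sites; W3110 differs at 5 sites; HB101 differs at 2 sites; JM109 differs at 8 sites. The closest is HB101.

HB101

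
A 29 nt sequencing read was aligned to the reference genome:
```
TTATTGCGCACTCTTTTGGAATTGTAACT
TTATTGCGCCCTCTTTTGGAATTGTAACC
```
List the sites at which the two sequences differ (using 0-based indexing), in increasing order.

Scanning 0-based: 9: A/C; 28: T/C.

9, 28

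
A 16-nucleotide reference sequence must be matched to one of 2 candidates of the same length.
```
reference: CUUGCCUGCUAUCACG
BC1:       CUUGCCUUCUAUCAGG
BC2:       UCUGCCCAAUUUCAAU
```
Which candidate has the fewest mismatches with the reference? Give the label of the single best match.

BC1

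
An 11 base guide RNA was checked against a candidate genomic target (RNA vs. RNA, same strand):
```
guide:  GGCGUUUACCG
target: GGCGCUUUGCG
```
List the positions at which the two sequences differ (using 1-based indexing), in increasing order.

Differences at position 5 (U→C), position 8 (A→U), position 9 (C→G).

5, 8, 9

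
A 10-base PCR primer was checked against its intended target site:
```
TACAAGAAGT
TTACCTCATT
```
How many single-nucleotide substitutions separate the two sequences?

7

The sequences differ at bases 2, 3, 4, 5, 6, 7, 9 (1-based) — 7 in total.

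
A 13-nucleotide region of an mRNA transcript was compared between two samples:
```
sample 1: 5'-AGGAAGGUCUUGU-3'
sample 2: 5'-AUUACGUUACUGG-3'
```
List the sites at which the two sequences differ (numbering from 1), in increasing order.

Differences at site 2 (G→U), site 3 (G→U), site 5 (A→C), site 7 (G→U), site 9 (C→A), site 10 (U→C), site 13 (U→G).

2, 3, 5, 7, 9, 10, 13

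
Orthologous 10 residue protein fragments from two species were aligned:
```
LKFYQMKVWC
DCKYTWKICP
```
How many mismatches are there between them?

8

Comparing position by position, 8 residues differ: 1 (L/D), 2 (K/C), 3 (F/K), 5 (Q/T), 6 (M/W), 8 (V/I), 9 (W/C), 10 (C/P).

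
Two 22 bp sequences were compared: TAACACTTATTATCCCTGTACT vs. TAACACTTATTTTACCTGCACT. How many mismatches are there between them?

3

The sequences differ at sites 12, 14, 19 (1-based) — 3 in total.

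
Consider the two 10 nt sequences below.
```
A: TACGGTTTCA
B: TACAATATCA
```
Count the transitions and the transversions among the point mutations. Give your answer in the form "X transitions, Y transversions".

Mismatches (1-based):
position 4: G→A (purine→purine, transition)
position 5: G→A (purine→purine, transition)
position 7: T→A (pyrimidine→purine, transversion)

2 transitions, 1 transversion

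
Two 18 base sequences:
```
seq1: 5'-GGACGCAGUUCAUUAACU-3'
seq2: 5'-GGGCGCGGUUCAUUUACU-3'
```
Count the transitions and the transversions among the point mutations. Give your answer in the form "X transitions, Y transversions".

2 transitions, 1 transversion

Mismatches (1-based):
base 3: A→G (purine→purine, transition)
base 7: A→G (purine→purine, transition)
base 15: A→U (purine→pyrimidine, transversion)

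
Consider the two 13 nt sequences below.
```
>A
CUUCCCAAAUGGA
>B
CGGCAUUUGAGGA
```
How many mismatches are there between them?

8

Comparing position by position, 8 sites differ: 2 (U/G), 3 (U/G), 5 (C/A), 6 (C/U), 7 (A/U), 8 (A/U), 9 (A/G), 10 (U/A).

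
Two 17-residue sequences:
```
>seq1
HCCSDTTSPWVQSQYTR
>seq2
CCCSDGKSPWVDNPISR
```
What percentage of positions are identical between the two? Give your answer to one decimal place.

52.9%

8 positions differ (1, 6, 7, 12, 13, 14, 15, 16), so 9 of 17 match: 9/17 = 52.94%.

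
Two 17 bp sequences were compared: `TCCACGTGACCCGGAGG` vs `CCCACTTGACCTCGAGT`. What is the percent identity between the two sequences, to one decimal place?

70.6%

5 positions differ (1, 6, 12, 13, 17), so 12 of 17 match: 12/17 = 70.59%.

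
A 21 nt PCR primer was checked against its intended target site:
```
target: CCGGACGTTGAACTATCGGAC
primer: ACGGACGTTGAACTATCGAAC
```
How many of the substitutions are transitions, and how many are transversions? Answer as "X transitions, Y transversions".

1 transition, 1 transversion

Transitions (purine↔purine or pyrimidine↔pyrimidine): 19 G→A.
Transversions (purine↔pyrimidine): 1 C→A.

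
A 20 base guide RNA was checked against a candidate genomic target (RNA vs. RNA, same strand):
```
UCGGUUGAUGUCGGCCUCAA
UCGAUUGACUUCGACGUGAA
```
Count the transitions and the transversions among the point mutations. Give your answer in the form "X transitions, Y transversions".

Transitions (purine↔purine or pyrimidine↔pyrimidine): 4 G→A, 9 U→C, 14 G→A.
Transversions (purine↔pyrimidine): 10 G→U, 16 C→G, 18 C→G.

3 transitions, 3 transversions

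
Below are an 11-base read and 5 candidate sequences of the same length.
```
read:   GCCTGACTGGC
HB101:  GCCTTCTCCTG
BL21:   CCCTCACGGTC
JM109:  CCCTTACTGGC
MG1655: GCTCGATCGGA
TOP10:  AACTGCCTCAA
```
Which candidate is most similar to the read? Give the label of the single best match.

JM109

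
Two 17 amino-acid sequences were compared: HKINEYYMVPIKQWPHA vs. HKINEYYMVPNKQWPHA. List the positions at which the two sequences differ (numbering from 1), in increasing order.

11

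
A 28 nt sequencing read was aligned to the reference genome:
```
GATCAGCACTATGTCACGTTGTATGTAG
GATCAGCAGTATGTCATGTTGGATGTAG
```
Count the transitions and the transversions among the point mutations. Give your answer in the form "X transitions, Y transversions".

Mismatches (1-based):
base 9: C→G (pyrimidine→purine, transversion)
base 17: C→T (pyrimidine→pyrimidine, transition)
base 22: T→G (pyrimidine→purine, transversion)

1 transition, 2 transversions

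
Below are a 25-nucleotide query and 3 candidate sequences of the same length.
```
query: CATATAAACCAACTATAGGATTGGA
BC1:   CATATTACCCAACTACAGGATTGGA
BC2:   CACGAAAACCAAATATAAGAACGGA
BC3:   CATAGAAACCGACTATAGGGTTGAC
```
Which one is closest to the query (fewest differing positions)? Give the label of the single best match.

BC1

Hamming distances to query — BC1: 3; BC2: 7; BC3: 5.
Smallest is BC1 with 3 mismatches.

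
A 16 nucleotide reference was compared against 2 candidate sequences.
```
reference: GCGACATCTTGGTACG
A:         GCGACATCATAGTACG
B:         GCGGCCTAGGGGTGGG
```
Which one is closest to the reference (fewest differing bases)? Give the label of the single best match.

A differs at 2 bases; B differs at 7 bases. The closest is A.

A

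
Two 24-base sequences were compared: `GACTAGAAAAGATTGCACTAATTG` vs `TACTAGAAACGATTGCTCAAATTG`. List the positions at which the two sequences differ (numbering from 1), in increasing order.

Differences at position 1 (G→T), position 10 (A→C), position 17 (A→T), position 19 (T→A).

1, 10, 17, 19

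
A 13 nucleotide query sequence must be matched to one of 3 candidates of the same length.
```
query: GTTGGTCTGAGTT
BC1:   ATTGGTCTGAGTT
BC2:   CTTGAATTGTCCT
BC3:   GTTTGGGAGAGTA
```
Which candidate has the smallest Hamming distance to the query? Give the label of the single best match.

BC1 differs at 1 site; BC2 differs at 7 sites; BC3 differs at 5 sites. The closest is BC1.

BC1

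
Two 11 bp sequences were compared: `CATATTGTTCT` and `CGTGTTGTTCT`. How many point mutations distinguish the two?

The sequences differ at bases 2, 4 (1-based) — 2 in total.

2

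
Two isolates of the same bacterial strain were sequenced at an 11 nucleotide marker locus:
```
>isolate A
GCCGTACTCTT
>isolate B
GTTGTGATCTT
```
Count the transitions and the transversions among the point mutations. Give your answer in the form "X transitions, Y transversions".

3 transitions, 1 transversion

Transitions (purine↔purine or pyrimidine↔pyrimidine): 2 C→T, 3 C→T, 6 A→G.
Transversions (purine↔pyrimidine): 7 C→A.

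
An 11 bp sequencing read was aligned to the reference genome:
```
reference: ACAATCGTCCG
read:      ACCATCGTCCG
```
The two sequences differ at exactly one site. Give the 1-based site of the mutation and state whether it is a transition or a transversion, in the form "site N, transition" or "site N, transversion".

The sequences differ only at site 3: A→C (purine→pyrimidine), a transversion.

site 3, transversion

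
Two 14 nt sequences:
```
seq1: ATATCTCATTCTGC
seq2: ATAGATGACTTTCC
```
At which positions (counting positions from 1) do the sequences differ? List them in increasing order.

4, 5, 7, 9, 11, 13

Scanning 1-based: 4: T/G; 5: C/A; 7: C/G; 9: T/C; 11: C/T; 13: G/C.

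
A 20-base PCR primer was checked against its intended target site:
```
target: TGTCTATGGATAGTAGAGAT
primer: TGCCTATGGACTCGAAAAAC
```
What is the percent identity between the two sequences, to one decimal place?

8 positions differ (3, 11, 12, 13, 14, 16, 18, 20), so 12 of 20 match: 12/20 = 60%.

60.0%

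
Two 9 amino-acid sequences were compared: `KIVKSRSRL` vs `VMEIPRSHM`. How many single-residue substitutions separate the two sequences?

Comparing position by position, 7 residues differ: 1 (K/V), 2 (I/M), 3 (V/E), 4 (K/I), 5 (S/P), 8 (R/H), 9 (L/M).

7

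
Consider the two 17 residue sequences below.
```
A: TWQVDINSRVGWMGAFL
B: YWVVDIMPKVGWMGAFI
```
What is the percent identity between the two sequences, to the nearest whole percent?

65%

6 positions differ (1, 3, 7, 8, 9, 17), so 11 of 17 match: 11/17 = 64.71%.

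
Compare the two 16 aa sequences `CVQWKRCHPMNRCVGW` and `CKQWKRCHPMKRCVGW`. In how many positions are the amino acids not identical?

2

Mismatches (1-based): position 2: V→K; position 11: N→K.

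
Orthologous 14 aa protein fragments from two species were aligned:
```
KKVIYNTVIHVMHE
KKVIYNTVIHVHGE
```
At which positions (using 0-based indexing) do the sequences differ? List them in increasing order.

Differences at position 11 (M→H), position 12 (H→G).

11, 12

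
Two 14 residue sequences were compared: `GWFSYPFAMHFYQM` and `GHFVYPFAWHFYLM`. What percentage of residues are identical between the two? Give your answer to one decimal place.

4 positions differ (2, 4, 9, 13), so 10 of 14 match: 10/14 = 71.43%.

71.4%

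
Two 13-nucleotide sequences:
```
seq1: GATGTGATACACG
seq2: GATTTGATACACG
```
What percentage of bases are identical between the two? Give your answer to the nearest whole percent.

92%

1 position differs (4), so 12 of 13 match: 12/13 = 92.31%.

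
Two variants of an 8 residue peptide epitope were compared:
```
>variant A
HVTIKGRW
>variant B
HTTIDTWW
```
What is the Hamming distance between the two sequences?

4

Mismatches (1-based): position 2: V→T; position 5: K→D; position 6: G→T; position 7: R→W.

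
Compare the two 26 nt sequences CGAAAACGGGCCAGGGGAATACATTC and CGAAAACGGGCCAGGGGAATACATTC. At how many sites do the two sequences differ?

No positions differ; the sequences are identical.

0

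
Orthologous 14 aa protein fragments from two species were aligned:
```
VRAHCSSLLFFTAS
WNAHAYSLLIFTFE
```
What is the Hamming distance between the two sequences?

7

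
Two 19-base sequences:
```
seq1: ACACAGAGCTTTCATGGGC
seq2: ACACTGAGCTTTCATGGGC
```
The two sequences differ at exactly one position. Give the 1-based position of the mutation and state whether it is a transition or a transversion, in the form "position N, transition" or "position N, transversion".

The sequences differ only at position 5: A→T (purine→pyrimidine), a transversion.

position 5, transversion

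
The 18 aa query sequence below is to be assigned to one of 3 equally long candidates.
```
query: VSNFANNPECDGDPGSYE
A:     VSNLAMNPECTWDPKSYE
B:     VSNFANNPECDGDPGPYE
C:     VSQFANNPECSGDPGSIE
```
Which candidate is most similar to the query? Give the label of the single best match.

B

A differs at 5 positions; B differs at 1 position; C differs at 3 positions. The closest is B.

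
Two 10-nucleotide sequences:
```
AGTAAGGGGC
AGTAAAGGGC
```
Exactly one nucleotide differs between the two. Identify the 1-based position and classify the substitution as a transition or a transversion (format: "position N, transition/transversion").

The sequences differ only at position 6: G→A (purine→purine), a transition.

position 6, transition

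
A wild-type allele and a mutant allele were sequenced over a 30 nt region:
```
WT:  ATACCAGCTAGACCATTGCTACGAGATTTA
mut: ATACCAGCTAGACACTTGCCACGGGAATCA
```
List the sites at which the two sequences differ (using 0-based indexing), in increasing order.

Scanning 0-based: 13: C/A; 14: A/C; 19: T/C; 23: A/G; 26: T/A; 28: T/C.

13, 14, 19, 23, 26, 28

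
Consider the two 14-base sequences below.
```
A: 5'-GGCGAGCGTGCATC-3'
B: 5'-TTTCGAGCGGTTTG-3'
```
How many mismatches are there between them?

12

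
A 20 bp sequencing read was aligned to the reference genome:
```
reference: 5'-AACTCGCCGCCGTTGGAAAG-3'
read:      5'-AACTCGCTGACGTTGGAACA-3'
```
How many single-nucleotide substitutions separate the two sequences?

4

Mismatches (1-based): site 8: C→T; site 10: C→A; site 19: A→C; site 20: G→A.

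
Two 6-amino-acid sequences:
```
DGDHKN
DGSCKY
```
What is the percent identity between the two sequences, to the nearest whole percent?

50%

3 positions differ (3, 4, 6), so 3 of 6 match: 3/6 = 50%.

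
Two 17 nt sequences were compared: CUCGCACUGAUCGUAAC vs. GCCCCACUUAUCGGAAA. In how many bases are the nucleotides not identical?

Mismatches (1-based): base 1: C→G; base 2: U→C; base 4: G→C; base 9: G→U; base 14: U→G; base 17: C→A.

6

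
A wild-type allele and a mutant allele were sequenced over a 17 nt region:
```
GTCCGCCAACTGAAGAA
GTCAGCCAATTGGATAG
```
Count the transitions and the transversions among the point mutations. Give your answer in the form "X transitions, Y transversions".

3 transitions, 2 transversions

Mismatches (1-based):
position 4: C→A (pyrimidine→purine, transversion)
position 10: C→T (pyrimidine→pyrimidine, transition)
position 13: A→G (purine→purine, transition)
position 15: G→T (purine→pyrimidine, transversion)
position 17: A→G (purine→purine, transition)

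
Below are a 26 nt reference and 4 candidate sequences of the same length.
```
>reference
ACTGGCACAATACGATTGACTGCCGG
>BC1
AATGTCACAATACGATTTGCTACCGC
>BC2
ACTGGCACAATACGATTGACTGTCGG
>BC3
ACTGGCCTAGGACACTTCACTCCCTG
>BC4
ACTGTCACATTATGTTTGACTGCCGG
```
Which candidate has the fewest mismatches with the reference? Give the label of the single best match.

Hamming distances to reference — BC1: 6; BC2: 1; BC3: 9; BC4: 4.
Smallest is BC2 with 1 mismatch.

BC2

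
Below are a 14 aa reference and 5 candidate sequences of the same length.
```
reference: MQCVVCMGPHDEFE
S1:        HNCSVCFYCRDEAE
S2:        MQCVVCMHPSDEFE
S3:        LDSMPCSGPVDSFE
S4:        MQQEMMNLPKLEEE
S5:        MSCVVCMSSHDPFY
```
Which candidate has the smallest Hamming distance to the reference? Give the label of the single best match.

S2

S1 differs at 8 residues; S2 differs at 2 residues; S3 differs at 8 residues; S4 differs at 9 residues; S5 differs at 5 residues. The closest is S2.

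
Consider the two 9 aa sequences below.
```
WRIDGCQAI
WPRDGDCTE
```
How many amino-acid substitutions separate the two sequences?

6

Mismatches (1-based): position 2: R→P; position 3: I→R; position 6: C→D; position 7: Q→C; position 8: A→T; position 9: I→E.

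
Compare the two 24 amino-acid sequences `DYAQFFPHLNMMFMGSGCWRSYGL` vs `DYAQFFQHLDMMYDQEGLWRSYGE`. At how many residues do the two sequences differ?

The sequences differ at residues 7, 10, 13, 14, 15, 16, 18, 24 (1-based) — 8 in total.

8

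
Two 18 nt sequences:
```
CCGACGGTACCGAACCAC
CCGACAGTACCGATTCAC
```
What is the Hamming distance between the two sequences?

Mismatches (1-based): position 6: G→A; position 14: A→T; position 15: C→T.

3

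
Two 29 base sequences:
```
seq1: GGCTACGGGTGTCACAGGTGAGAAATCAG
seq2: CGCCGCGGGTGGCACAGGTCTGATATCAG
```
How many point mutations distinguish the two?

Mismatches (1-based): site 1: G→C; site 4: T→C; site 5: A→G; site 12: T→G; site 20: G→C; site 21: A→T; site 24: A→T.

7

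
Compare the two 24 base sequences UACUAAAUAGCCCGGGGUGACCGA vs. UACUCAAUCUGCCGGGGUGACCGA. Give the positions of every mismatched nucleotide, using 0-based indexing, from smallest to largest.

Scanning 0-based: 4: A/C; 8: A/C; 9: G/U; 10: C/G.

4, 8, 9, 10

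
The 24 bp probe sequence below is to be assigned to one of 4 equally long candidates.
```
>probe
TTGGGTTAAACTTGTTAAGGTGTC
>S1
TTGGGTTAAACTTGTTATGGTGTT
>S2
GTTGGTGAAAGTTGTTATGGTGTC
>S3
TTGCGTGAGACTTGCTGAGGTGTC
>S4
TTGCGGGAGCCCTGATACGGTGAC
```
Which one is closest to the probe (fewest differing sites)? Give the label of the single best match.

Hamming distances to probe — S1: 2; S2: 5; S3: 5; S4: 9.
Smallest is S1 with 2 mismatches.

S1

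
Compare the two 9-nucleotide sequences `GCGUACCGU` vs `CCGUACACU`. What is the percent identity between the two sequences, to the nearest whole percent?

67%

Mismatches at positions 1, 7, 8 (1-based): 3 of 9.
Identical positions: 6/9 = 66.67% → 67%.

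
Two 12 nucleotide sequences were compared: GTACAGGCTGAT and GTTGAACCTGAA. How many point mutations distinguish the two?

Mismatches (1-based): base 3: A→T; base 4: C→G; base 6: G→A; base 7: G→C; base 12: T→A.

5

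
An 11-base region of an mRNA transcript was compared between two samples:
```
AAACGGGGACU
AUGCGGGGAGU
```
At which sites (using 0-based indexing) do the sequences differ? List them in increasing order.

Scanning 0-based: 1: A/U; 2: A/G; 9: C/G.

1, 2, 9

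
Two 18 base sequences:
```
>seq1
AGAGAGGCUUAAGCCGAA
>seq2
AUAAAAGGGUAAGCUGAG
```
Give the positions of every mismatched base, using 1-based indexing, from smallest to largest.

Differences at position 2 (G→U), position 4 (G→A), position 6 (G→A), position 8 (C→G), position 9 (U→G), position 15 (C→U), position 18 (A→G).

2, 4, 6, 8, 9, 15, 18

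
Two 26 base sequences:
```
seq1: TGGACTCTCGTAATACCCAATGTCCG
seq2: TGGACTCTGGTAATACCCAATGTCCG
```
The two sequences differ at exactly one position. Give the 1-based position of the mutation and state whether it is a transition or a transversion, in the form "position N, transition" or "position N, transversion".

Position 9 changes C→G. C is a pyrimidine and G is a purine, so this is a transversion.

position 9, transversion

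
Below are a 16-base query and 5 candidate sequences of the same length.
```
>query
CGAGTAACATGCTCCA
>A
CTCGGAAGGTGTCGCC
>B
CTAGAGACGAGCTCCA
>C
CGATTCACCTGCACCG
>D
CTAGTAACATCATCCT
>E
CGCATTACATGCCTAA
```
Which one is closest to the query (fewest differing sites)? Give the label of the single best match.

D

A differs at 9 sites; B differs at 5 sites; C differs at 5 sites; D differs at 4 sites; E differs at 6 sites. The closest is D.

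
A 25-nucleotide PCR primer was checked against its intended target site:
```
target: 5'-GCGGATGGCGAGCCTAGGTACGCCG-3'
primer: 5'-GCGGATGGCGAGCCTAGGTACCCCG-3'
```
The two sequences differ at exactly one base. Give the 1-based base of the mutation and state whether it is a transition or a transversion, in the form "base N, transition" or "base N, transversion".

The sequences differ only at base 22: G→C (purine→pyrimidine), a transversion.

base 22, transversion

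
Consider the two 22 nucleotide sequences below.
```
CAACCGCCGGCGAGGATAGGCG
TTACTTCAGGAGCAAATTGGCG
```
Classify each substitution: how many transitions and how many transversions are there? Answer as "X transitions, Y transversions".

4 transitions, 6 transversions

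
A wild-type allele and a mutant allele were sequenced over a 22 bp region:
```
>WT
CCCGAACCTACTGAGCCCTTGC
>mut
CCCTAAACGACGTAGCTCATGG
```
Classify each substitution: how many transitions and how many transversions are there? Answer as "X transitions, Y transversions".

Mismatches (1-based):
site 4: G→T (purine→pyrimidine, transversion)
site 7: C→A (pyrimidine→purine, transversion)
site 9: T→G (pyrimidine→purine, transversion)
site 12: T→G (pyrimidine→purine, transversion)
site 13: G→T (purine→pyrimidine, transversion)
site 17: C→T (pyrimidine→pyrimidine, transition)
site 19: T→A (pyrimidine→purine, transversion)
site 22: C→G (pyrimidine→purine, transversion)

1 transition, 7 transversions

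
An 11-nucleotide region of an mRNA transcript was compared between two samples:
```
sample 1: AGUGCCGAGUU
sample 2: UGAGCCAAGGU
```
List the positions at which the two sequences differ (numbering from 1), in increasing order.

1, 3, 7, 10

Scanning 1-based: 1: A/U; 3: U/A; 7: G/A; 10: U/G.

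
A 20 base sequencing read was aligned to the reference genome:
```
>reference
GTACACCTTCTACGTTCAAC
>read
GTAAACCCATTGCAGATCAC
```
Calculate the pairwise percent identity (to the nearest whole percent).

10 positions differ (4, 8, 9, 10, 12, 14, 15, 16, 17, 18), so 10 of 20 match: 10/20 = 50%.

50%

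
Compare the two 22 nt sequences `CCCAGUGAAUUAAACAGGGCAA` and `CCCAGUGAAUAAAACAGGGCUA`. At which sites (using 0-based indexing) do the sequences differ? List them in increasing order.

10, 20

Differences at site 10 (U→A), site 20 (A→U).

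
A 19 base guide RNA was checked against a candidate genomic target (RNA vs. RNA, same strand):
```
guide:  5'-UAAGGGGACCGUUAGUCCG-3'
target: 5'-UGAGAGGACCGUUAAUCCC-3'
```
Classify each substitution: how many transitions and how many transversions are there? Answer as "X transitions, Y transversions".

Mismatches (1-based):
site 2: A→G (purine→purine, transition)
site 5: G→A (purine→purine, transition)
site 15: G→A (purine→purine, transition)
site 19: G→C (purine→pyrimidine, transversion)

3 transitions, 1 transversion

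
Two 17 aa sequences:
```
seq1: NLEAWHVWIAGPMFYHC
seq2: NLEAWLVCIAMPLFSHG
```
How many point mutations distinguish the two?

6

The sequences differ at positions 6, 8, 11, 13, 15, 17 (1-based) — 6 in total.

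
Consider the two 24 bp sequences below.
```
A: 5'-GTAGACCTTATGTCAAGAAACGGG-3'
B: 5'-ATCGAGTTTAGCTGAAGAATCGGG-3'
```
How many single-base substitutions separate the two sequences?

8

Comparing position by position, 8 positions differ: 1 (G/A), 3 (A/C), 6 (C/G), 7 (C/T), 11 (T/G), 12 (G/C), 14 (C/G), 20 (A/T).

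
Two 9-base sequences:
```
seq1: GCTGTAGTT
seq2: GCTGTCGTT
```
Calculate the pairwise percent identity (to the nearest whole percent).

Mismatch at position 6 (1-based): 1 of 9.
Identical positions: 8/9 = 88.89% → 89%.

89%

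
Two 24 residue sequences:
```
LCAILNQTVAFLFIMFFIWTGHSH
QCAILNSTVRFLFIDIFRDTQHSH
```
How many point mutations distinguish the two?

Comparing position by position, 8 positions differ: 1 (L/Q), 7 (Q/S), 10 (A/R), 15 (M/D), 16 (F/I), 18 (I/R), 19 (W/D), 21 (G/Q).

8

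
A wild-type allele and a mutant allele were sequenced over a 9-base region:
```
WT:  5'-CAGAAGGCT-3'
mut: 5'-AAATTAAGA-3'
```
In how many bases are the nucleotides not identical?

Comparing position by position, 8 bases differ: 1 (C/A), 3 (G/A), 4 (A/T), 5 (A/T), 6 (G/A), 7 (G/A), 8 (C/G), 9 (T/A).

8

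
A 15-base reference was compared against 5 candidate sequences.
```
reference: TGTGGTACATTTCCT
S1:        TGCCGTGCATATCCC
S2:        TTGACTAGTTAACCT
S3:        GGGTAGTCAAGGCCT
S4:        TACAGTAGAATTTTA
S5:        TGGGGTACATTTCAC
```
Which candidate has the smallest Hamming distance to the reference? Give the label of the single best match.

Hamming distances to reference — S1: 5; S2: 8; S3: 9; S4: 8; S5: 3.
Smallest is S5 with 3 mismatches.

S5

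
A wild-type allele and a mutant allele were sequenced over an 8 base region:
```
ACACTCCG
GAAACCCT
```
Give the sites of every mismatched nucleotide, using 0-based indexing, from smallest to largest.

Scanning 0-based: 0: A/G; 1: C/A; 3: C/A; 4: T/C; 7: G/T.

0, 1, 3, 4, 7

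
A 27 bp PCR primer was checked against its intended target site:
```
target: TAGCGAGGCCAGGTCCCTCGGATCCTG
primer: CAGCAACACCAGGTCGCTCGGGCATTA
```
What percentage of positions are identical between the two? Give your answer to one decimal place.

10 positions differ (1, 5, 7, 8, 16, 22, 23, 24, 25, 27), so 17 of 27 match: 17/27 = 62.96%.

63.0%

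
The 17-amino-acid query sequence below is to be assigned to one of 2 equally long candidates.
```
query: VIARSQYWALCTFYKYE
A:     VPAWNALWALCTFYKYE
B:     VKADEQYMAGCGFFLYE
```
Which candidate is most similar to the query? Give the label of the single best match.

A

Hamming distances to query — A: 5; B: 8.
Smallest is A with 5 mismatches.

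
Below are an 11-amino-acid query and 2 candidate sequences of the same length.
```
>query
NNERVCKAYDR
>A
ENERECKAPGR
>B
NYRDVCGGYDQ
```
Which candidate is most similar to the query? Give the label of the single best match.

Hamming distances to query — A: 4; B: 6.
Smallest is A with 4 mismatches.

A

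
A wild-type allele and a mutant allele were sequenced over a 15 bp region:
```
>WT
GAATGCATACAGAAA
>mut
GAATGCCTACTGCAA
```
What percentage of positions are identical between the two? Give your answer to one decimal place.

80.0%

Mismatches at positions 7, 11, 13 (1-based): 3 of 15.
Identical positions: 12/15 = 80% → 80.0%.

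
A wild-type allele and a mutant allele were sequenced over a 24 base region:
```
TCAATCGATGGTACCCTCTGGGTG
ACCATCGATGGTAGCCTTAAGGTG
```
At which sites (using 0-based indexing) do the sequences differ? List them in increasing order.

Differences at site 0 (T→A), site 2 (A→C), site 13 (C→G), site 17 (C→T), site 18 (T→A), site 19 (G→A).

0, 2, 13, 17, 18, 19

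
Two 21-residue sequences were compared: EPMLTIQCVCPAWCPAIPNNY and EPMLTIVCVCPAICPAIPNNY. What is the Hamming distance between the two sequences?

2

Comparing position by position, 2 residues differ: 7 (Q/V), 13 (W/I).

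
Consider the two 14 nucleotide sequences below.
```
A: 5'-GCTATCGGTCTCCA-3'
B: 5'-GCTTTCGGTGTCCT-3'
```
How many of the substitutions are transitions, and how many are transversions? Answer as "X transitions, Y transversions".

0 transitions, 3 transversions

Mismatches (1-based):
base 4: A→T (purine→pyrimidine, transversion)
base 10: C→G (pyrimidine→purine, transversion)
base 14: A→T (purine→pyrimidine, transversion)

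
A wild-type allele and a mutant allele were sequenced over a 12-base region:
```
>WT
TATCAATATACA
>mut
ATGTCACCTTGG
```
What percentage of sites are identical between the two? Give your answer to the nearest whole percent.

17%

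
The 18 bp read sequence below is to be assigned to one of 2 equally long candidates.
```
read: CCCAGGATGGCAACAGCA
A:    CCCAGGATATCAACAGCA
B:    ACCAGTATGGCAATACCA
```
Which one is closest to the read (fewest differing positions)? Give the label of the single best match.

Hamming distances to read — A: 2; B: 4.
Smallest is A with 2 mismatches.

A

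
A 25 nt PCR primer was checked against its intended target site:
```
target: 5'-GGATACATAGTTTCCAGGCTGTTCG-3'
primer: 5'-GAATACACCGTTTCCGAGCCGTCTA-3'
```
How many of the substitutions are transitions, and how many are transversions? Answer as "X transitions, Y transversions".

8 transitions, 1 transversion

Mismatches (1-based):
position 2: G→A (purine→purine, transition)
position 8: T→C (pyrimidine→pyrimidine, transition)
position 9: A→C (purine→pyrimidine, transversion)
position 16: A→G (purine→purine, transition)
position 17: G→A (purine→purine, transition)
position 20: T→C (pyrimidine→pyrimidine, transition)
position 23: T→C (pyrimidine→pyrimidine, transition)
position 24: C→T (pyrimidine→pyrimidine, transition)
position 25: G→A (purine→purine, transition)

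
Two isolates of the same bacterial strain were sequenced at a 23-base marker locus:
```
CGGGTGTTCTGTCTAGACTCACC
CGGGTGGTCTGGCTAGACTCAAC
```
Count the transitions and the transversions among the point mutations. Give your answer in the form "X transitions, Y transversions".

0 transitions, 3 transversions

Mismatches (1-based):
position 7: T→G (pyrimidine→purine, transversion)
position 12: T→G (pyrimidine→purine, transversion)
position 22: C→A (pyrimidine→purine, transversion)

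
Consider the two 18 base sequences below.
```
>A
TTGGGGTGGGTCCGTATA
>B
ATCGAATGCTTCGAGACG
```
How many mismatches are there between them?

11

Comparing position by position, 11 positions differ: 1 (T/A), 3 (G/C), 5 (G/A), 6 (G/A), 9 (G/C), 10 (G/T), 13 (C/G), 14 (G/A), 15 (T/G), 17 (T/C), 18 (A/G).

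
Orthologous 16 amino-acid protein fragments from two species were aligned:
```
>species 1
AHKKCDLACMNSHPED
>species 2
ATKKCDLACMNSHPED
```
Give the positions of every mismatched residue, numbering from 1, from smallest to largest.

2

Differences at position 2 (H→T).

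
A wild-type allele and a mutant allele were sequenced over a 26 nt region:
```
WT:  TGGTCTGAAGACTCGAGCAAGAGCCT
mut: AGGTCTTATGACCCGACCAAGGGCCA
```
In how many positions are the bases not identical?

7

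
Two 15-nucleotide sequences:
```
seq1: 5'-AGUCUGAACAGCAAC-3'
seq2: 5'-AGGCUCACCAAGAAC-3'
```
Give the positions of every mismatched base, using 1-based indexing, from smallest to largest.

Differences at position 3 (U→G), position 6 (G→C), position 8 (A→C), position 11 (G→A), position 12 (C→G).

3, 6, 8, 11, 12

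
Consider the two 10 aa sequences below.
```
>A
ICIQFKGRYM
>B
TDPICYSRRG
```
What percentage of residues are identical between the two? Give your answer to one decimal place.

9 positions differ (1, 2, 3, 4, 5, 6, 7, 9, 10), so 1 of 10 match: 1/10 = 10%.

10.0%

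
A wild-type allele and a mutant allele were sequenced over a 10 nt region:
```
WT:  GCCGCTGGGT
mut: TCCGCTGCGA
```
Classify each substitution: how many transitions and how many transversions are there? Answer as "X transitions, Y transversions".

Mismatches (1-based):
base 1: G→T (purine→pyrimidine, transversion)
base 8: G→C (purine→pyrimidine, transversion)
base 10: T→A (pyrimidine→purine, transversion)

0 transitions, 3 transversions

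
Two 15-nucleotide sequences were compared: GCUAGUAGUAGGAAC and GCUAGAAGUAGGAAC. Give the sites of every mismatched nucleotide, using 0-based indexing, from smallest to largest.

5

Scanning 0-based: 5: U/A.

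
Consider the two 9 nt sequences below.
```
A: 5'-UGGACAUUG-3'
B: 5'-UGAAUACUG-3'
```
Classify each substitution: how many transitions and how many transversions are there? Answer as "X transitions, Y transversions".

Transitions (purine↔purine or pyrimidine↔pyrimidine): 3 G→A, 5 C→U, 7 U→C.
Transversions (purine↔pyrimidine): none.

3 transitions, 0 transversions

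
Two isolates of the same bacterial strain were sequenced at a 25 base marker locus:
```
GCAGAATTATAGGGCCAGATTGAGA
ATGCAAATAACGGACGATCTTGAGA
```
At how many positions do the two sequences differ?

Comparing position by position, 11 positions differ: 1 (G/A), 2 (C/T), 3 (A/G), 4 (G/C), 7 (T/A), 10 (T/A), 11 (A/C), 14 (G/A), 16 (C/G), 18 (G/T), 19 (A/C).

11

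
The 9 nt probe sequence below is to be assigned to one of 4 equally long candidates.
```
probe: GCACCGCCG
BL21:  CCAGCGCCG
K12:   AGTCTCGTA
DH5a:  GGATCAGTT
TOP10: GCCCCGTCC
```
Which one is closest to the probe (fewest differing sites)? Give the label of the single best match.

BL21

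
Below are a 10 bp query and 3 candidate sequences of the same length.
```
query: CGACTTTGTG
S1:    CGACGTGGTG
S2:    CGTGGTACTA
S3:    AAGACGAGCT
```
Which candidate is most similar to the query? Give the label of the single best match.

S1

S1 differs at 2 bases; S2 differs at 6 bases; S3 differs at 9 bases. The closest is S1.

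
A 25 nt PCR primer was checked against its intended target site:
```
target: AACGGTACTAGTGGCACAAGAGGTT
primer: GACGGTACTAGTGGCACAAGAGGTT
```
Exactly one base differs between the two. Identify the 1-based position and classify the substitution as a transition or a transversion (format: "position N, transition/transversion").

position 1, transition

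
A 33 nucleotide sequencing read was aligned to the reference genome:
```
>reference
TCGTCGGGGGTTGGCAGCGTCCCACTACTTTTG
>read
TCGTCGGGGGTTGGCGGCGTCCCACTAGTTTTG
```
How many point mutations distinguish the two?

Mismatches (1-based): site 16: A→G; site 28: C→G.

2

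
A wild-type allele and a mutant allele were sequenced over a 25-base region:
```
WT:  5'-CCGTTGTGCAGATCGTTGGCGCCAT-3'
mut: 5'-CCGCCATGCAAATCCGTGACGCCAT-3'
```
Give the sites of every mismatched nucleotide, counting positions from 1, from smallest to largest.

4, 5, 6, 11, 15, 16, 19

Differences at site 4 (T→C), site 5 (T→C), site 6 (G→A), site 11 (G→A), site 15 (G→C), site 16 (T→G), site 19 (G→A).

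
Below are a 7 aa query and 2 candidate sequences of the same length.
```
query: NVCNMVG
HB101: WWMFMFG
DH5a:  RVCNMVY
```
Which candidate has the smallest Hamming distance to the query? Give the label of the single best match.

DH5a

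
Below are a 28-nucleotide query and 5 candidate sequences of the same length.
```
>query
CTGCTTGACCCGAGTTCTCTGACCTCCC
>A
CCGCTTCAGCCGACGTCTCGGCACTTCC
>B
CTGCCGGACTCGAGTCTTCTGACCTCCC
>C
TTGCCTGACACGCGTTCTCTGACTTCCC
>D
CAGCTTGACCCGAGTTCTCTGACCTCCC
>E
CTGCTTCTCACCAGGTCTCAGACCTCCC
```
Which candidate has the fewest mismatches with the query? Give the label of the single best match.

D

Hamming distances to query — A: 9; B: 5; C: 5; D: 1; E: 6.
Smallest is D with 1 mismatch.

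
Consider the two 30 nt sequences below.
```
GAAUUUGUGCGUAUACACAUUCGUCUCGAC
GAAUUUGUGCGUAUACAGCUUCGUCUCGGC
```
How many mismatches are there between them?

Mismatches (1-based): base 18: C→G; base 19: A→C; base 29: A→G.

3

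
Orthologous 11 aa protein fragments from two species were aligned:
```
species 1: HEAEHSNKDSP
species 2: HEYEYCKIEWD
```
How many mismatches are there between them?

8

The sequences differ at positions 3, 5, 6, 7, 8, 9, 10, 11 (1-based) — 8 in total.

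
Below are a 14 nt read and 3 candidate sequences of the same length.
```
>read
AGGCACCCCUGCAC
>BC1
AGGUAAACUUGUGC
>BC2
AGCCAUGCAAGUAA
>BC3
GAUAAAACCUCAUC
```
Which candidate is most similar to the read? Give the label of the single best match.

BC1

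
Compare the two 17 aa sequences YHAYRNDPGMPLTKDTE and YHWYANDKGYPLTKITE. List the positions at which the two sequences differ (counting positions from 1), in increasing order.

3, 5, 8, 10, 15

Scanning 1-based: 3: A/W; 5: R/A; 8: P/K; 10: M/Y; 15: D/I.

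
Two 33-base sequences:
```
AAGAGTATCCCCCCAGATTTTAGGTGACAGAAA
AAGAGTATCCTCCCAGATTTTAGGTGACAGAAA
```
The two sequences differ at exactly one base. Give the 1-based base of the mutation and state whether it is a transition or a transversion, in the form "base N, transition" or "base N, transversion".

Base 11 changes C→T. C is a pyrimidine and T is a pyrimidine, so this is a transition.

base 11, transition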